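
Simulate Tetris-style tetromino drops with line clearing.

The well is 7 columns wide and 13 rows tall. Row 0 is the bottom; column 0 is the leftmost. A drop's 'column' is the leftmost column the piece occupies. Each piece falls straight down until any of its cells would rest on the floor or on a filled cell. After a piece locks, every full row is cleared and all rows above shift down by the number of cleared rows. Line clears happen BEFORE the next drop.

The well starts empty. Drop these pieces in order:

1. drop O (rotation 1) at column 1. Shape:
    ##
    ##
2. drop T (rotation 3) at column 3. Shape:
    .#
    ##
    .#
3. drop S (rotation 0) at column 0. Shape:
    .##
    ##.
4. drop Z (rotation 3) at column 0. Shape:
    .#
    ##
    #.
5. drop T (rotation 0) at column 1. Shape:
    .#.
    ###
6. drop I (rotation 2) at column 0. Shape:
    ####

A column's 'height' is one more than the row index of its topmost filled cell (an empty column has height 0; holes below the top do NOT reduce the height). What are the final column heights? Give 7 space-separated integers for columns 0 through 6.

Answer: 9 9 9 9 3 0 0

Derivation:
Drop 1: O rot1 at col 1 lands with bottom-row=0; cleared 0 line(s) (total 0); column heights now [0 2 2 0 0 0 0], max=2
Drop 2: T rot3 at col 3 lands with bottom-row=0; cleared 0 line(s) (total 0); column heights now [0 2 2 2 3 0 0], max=3
Drop 3: S rot0 at col 0 lands with bottom-row=2; cleared 0 line(s) (total 0); column heights now [3 4 4 2 3 0 0], max=4
Drop 4: Z rot3 at col 0 lands with bottom-row=3; cleared 0 line(s) (total 0); column heights now [5 6 4 2 3 0 0], max=6
Drop 5: T rot0 at col 1 lands with bottom-row=6; cleared 0 line(s) (total 0); column heights now [5 7 8 7 3 0 0], max=8
Drop 6: I rot2 at col 0 lands with bottom-row=8; cleared 0 line(s) (total 0); column heights now [9 9 9 9 3 0 0], max=9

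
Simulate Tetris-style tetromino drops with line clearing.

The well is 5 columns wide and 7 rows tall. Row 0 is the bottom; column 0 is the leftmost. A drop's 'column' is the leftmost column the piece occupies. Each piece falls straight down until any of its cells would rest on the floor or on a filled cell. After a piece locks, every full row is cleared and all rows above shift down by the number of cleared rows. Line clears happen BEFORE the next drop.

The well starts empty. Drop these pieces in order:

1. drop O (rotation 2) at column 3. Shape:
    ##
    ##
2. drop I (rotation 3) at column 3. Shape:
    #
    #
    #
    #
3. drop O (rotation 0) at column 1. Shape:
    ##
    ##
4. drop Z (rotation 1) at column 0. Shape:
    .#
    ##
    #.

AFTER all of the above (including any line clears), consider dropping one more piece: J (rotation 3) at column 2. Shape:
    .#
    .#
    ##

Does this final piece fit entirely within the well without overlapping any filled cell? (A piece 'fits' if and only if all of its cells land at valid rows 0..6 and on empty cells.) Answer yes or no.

Answer: no

Derivation:
Drop 1: O rot2 at col 3 lands with bottom-row=0; cleared 0 line(s) (total 0); column heights now [0 0 0 2 2], max=2
Drop 2: I rot3 at col 3 lands with bottom-row=2; cleared 0 line(s) (total 0); column heights now [0 0 0 6 2], max=6
Drop 3: O rot0 at col 1 lands with bottom-row=0; cleared 0 line(s) (total 0); column heights now [0 2 2 6 2], max=6
Drop 4: Z rot1 at col 0 lands with bottom-row=1; cleared 1 line(s) (total 1); column heights now [2 3 1 5 1], max=5
Test piece J rot3 at col 2 (width 2): heights before test = [2 3 1 5 1]; fits = False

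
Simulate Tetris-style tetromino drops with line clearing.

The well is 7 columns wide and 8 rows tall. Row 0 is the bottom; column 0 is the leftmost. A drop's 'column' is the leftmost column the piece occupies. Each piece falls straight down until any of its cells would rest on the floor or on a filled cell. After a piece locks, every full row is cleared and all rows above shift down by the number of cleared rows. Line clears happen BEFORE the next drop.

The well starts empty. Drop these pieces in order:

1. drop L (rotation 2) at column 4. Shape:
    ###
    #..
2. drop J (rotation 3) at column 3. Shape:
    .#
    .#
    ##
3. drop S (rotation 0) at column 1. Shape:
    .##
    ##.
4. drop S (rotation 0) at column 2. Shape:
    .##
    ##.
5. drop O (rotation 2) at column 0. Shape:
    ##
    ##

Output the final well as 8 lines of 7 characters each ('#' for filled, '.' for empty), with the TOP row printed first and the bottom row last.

Answer: .......
.......
...##..
#####..
#####..
.####..
....###
....#..

Derivation:
Drop 1: L rot2 at col 4 lands with bottom-row=0; cleared 0 line(s) (total 0); column heights now [0 0 0 0 2 2 2], max=2
Drop 2: J rot3 at col 3 lands with bottom-row=2; cleared 0 line(s) (total 0); column heights now [0 0 0 3 5 2 2], max=5
Drop 3: S rot0 at col 1 lands with bottom-row=2; cleared 0 line(s) (total 0); column heights now [0 3 4 4 5 2 2], max=5
Drop 4: S rot0 at col 2 lands with bottom-row=4; cleared 0 line(s) (total 0); column heights now [0 3 5 6 6 2 2], max=6
Drop 5: O rot2 at col 0 lands with bottom-row=3; cleared 0 line(s) (total 0); column heights now [5 5 5 6 6 2 2], max=6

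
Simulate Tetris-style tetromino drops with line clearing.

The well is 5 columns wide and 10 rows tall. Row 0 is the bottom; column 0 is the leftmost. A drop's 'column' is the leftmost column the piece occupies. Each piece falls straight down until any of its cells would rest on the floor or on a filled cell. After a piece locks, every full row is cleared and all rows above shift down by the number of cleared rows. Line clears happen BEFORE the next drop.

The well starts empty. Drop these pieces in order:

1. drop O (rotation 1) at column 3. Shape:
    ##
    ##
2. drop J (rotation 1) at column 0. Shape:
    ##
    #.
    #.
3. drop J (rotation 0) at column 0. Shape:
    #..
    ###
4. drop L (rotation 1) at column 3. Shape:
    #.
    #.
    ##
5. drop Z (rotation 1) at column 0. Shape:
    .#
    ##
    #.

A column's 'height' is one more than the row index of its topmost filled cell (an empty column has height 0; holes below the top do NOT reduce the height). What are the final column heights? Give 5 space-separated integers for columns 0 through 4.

Drop 1: O rot1 at col 3 lands with bottom-row=0; cleared 0 line(s) (total 0); column heights now [0 0 0 2 2], max=2
Drop 2: J rot1 at col 0 lands with bottom-row=0; cleared 0 line(s) (total 0); column heights now [3 3 0 2 2], max=3
Drop 3: J rot0 at col 0 lands with bottom-row=3; cleared 0 line(s) (total 0); column heights now [5 4 4 2 2], max=5
Drop 4: L rot1 at col 3 lands with bottom-row=2; cleared 0 line(s) (total 0); column heights now [5 4 4 5 3], max=5
Drop 5: Z rot1 at col 0 lands with bottom-row=5; cleared 0 line(s) (total 0); column heights now [7 8 4 5 3], max=8

Answer: 7 8 4 5 3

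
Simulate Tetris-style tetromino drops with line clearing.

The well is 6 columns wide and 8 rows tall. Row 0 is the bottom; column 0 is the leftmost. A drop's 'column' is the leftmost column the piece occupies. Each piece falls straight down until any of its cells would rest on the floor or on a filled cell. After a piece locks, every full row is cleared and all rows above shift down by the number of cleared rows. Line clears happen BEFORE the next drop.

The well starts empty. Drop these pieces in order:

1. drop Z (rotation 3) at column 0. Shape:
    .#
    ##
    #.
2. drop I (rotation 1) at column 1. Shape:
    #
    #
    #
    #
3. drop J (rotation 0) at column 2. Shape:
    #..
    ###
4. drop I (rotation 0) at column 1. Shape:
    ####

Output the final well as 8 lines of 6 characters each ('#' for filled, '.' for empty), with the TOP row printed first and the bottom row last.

Drop 1: Z rot3 at col 0 lands with bottom-row=0; cleared 0 line(s) (total 0); column heights now [2 3 0 0 0 0], max=3
Drop 2: I rot1 at col 1 lands with bottom-row=3; cleared 0 line(s) (total 0); column heights now [2 7 0 0 0 0], max=7
Drop 3: J rot0 at col 2 lands with bottom-row=0; cleared 0 line(s) (total 0); column heights now [2 7 2 1 1 0], max=7
Drop 4: I rot0 at col 1 lands with bottom-row=7; cleared 0 line(s) (total 0); column heights now [2 8 8 8 8 0], max=8

Answer: .####.
.#....
.#....
.#....
.#....
.#....
###...
#.###.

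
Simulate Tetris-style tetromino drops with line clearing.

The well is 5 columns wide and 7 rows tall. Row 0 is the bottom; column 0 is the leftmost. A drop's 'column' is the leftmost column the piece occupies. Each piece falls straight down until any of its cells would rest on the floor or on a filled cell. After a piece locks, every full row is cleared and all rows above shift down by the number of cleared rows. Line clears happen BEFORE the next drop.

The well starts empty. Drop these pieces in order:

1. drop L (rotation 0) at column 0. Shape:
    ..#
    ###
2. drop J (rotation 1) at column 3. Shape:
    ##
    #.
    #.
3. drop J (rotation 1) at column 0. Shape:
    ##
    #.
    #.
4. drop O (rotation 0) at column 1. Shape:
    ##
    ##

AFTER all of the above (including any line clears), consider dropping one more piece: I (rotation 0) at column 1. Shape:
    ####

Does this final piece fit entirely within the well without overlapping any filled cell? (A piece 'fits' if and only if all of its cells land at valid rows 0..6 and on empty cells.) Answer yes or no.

Drop 1: L rot0 at col 0 lands with bottom-row=0; cleared 0 line(s) (total 0); column heights now [1 1 2 0 0], max=2
Drop 2: J rot1 at col 3 lands with bottom-row=0; cleared 0 line(s) (total 0); column heights now [1 1 2 3 3], max=3
Drop 3: J rot1 at col 0 lands with bottom-row=1; cleared 0 line(s) (total 0); column heights now [4 4 2 3 3], max=4
Drop 4: O rot0 at col 1 lands with bottom-row=4; cleared 0 line(s) (total 0); column heights now [4 6 6 3 3], max=6
Test piece I rot0 at col 1 (width 4): heights before test = [4 6 6 3 3]; fits = True

Answer: yes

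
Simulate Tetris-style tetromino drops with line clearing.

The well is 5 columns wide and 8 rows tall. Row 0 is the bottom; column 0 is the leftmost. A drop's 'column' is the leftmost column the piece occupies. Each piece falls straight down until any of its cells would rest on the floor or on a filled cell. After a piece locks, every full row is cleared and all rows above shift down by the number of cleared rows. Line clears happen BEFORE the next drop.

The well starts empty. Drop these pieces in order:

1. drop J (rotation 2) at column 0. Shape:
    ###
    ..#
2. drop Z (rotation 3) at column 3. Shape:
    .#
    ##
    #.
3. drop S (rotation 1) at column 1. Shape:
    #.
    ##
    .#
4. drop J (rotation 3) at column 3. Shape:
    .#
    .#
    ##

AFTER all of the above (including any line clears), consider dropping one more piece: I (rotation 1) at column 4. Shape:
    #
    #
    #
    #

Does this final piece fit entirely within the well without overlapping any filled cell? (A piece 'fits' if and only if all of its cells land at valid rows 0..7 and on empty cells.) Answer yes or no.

Drop 1: J rot2 at col 0 lands with bottom-row=0; cleared 0 line(s) (total 0); column heights now [2 2 2 0 0], max=2
Drop 2: Z rot3 at col 3 lands with bottom-row=0; cleared 1 line(s) (total 1); column heights now [0 0 1 1 2], max=2
Drop 3: S rot1 at col 1 lands with bottom-row=1; cleared 0 line(s) (total 1); column heights now [0 4 3 1 2], max=4
Drop 4: J rot3 at col 3 lands with bottom-row=2; cleared 0 line(s) (total 1); column heights now [0 4 3 3 5], max=5
Test piece I rot1 at col 4 (width 1): heights before test = [0 4 3 3 5]; fits = False

Answer: no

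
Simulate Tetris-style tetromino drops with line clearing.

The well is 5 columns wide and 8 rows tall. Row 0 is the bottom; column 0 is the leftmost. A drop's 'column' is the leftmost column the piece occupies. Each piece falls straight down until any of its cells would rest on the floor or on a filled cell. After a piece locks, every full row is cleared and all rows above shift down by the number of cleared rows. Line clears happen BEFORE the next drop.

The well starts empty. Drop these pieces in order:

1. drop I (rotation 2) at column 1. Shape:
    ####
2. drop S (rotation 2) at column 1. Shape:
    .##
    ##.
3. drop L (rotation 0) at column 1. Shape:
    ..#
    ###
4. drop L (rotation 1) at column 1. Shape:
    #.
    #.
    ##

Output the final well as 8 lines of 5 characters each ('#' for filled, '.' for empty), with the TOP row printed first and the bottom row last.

Drop 1: I rot2 at col 1 lands with bottom-row=0; cleared 0 line(s) (total 0); column heights now [0 1 1 1 1], max=1
Drop 2: S rot2 at col 1 lands with bottom-row=1; cleared 0 line(s) (total 0); column heights now [0 2 3 3 1], max=3
Drop 3: L rot0 at col 1 lands with bottom-row=3; cleared 0 line(s) (total 0); column heights now [0 4 4 5 1], max=5
Drop 4: L rot1 at col 1 lands with bottom-row=4; cleared 0 line(s) (total 0); column heights now [0 7 5 5 1], max=7

Answer: .....
.#...
.#...
.###.
.###.
..##.
.##..
.####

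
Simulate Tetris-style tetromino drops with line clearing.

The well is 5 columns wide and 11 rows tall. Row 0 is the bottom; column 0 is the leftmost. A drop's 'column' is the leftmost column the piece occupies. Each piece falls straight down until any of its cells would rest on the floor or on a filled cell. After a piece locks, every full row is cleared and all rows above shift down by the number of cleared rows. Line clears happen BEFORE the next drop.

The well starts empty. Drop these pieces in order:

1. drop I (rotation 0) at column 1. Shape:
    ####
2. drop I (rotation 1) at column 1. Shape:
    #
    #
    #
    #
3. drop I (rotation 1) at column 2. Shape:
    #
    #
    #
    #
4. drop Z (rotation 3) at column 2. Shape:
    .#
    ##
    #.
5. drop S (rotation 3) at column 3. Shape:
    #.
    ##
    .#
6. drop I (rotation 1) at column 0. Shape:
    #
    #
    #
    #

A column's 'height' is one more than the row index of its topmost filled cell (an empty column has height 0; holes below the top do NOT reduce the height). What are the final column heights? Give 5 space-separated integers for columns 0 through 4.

Answer: 3 4 6 9 8

Derivation:
Drop 1: I rot0 at col 1 lands with bottom-row=0; cleared 0 line(s) (total 0); column heights now [0 1 1 1 1], max=1
Drop 2: I rot1 at col 1 lands with bottom-row=1; cleared 0 line(s) (total 0); column heights now [0 5 1 1 1], max=5
Drop 3: I rot1 at col 2 lands with bottom-row=1; cleared 0 line(s) (total 0); column heights now [0 5 5 1 1], max=5
Drop 4: Z rot3 at col 2 lands with bottom-row=5; cleared 0 line(s) (total 0); column heights now [0 5 7 8 1], max=8
Drop 5: S rot3 at col 3 lands with bottom-row=7; cleared 0 line(s) (total 0); column heights now [0 5 7 10 9], max=10
Drop 6: I rot1 at col 0 lands with bottom-row=0; cleared 1 line(s) (total 1); column heights now [3 4 6 9 8], max=9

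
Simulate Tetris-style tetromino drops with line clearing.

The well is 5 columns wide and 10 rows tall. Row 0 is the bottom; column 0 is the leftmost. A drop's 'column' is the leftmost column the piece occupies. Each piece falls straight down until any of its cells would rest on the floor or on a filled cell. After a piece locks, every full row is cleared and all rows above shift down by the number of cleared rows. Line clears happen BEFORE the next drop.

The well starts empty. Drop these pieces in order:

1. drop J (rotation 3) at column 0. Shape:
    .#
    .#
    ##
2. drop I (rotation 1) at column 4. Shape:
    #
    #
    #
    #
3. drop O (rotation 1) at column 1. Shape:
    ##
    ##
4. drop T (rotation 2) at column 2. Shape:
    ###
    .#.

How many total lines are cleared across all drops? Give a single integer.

Answer: 0

Derivation:
Drop 1: J rot3 at col 0 lands with bottom-row=0; cleared 0 line(s) (total 0); column heights now [1 3 0 0 0], max=3
Drop 2: I rot1 at col 4 lands with bottom-row=0; cleared 0 line(s) (total 0); column heights now [1 3 0 0 4], max=4
Drop 3: O rot1 at col 1 lands with bottom-row=3; cleared 0 line(s) (total 0); column heights now [1 5 5 0 4], max=5
Drop 4: T rot2 at col 2 lands with bottom-row=4; cleared 0 line(s) (total 0); column heights now [1 5 6 6 6], max=6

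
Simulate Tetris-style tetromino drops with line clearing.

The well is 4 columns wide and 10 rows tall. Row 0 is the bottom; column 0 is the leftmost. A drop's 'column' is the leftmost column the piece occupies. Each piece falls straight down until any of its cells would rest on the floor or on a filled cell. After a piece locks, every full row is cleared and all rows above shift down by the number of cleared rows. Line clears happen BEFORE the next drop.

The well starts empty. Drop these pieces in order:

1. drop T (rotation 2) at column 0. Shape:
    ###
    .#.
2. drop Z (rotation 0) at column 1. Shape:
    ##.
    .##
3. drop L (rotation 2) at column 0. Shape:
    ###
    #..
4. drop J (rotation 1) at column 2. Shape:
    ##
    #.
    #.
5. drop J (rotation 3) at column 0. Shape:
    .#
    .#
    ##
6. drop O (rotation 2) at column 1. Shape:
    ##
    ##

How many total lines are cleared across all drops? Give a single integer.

Drop 1: T rot2 at col 0 lands with bottom-row=0; cleared 0 line(s) (total 0); column heights now [2 2 2 0], max=2
Drop 2: Z rot0 at col 1 lands with bottom-row=2; cleared 0 line(s) (total 0); column heights now [2 4 4 3], max=4
Drop 3: L rot2 at col 0 lands with bottom-row=3; cleared 0 line(s) (total 0); column heights now [5 5 5 3], max=5
Drop 4: J rot1 at col 2 lands with bottom-row=5; cleared 0 line(s) (total 0); column heights now [5 5 8 8], max=8
Drop 5: J rot3 at col 0 lands with bottom-row=5; cleared 0 line(s) (total 0); column heights now [6 8 8 8], max=8
Drop 6: O rot2 at col 1 lands with bottom-row=8; cleared 0 line(s) (total 0); column heights now [6 10 10 8], max=10

Answer: 0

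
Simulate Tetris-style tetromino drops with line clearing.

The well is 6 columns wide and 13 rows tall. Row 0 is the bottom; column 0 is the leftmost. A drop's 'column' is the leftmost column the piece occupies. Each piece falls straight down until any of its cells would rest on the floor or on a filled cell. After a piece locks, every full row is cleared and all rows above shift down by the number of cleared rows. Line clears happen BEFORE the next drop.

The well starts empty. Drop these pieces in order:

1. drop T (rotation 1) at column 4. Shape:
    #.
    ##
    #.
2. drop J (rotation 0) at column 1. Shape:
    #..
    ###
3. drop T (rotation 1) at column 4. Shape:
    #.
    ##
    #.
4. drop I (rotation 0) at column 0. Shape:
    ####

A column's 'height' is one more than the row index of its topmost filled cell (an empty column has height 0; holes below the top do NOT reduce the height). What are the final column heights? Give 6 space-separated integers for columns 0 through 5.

Answer: 3 3 3 3 6 5

Derivation:
Drop 1: T rot1 at col 4 lands with bottom-row=0; cleared 0 line(s) (total 0); column heights now [0 0 0 0 3 2], max=3
Drop 2: J rot0 at col 1 lands with bottom-row=0; cleared 0 line(s) (total 0); column heights now [0 2 1 1 3 2], max=3
Drop 3: T rot1 at col 4 lands with bottom-row=3; cleared 0 line(s) (total 0); column heights now [0 2 1 1 6 5], max=6
Drop 4: I rot0 at col 0 lands with bottom-row=2; cleared 0 line(s) (total 0); column heights now [3 3 3 3 6 5], max=6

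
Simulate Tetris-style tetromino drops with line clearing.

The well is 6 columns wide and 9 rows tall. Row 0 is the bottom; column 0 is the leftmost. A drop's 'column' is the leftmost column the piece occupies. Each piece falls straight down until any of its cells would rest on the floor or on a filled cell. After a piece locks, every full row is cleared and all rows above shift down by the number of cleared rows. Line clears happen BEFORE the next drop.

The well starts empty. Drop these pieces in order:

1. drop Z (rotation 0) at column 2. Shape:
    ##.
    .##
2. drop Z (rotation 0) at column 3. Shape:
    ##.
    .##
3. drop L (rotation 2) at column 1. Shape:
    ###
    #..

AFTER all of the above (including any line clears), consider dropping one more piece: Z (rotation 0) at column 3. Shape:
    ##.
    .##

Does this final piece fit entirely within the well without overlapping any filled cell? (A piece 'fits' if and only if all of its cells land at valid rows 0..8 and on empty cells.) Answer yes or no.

Answer: yes

Derivation:
Drop 1: Z rot0 at col 2 lands with bottom-row=0; cleared 0 line(s) (total 0); column heights now [0 0 2 2 1 0], max=2
Drop 2: Z rot0 at col 3 lands with bottom-row=1; cleared 0 line(s) (total 0); column heights now [0 0 2 3 3 2], max=3
Drop 3: L rot2 at col 1 lands with bottom-row=2; cleared 0 line(s) (total 0); column heights now [0 4 4 4 3 2], max=4
Test piece Z rot0 at col 3 (width 3): heights before test = [0 4 4 4 3 2]; fits = True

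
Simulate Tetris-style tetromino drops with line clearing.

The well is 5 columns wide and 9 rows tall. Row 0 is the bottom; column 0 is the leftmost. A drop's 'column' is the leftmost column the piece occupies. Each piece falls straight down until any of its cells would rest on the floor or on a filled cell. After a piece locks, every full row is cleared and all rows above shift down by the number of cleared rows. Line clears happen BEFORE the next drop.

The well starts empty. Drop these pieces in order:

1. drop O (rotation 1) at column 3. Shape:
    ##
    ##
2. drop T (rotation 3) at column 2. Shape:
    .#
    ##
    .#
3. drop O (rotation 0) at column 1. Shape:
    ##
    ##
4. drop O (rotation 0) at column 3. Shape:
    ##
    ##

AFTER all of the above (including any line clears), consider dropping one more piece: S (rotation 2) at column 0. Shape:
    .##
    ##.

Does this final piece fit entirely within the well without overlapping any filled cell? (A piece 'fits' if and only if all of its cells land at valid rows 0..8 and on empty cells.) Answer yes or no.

Drop 1: O rot1 at col 3 lands with bottom-row=0; cleared 0 line(s) (total 0); column heights now [0 0 0 2 2], max=2
Drop 2: T rot3 at col 2 lands with bottom-row=2; cleared 0 line(s) (total 0); column heights now [0 0 4 5 2], max=5
Drop 3: O rot0 at col 1 lands with bottom-row=4; cleared 0 line(s) (total 0); column heights now [0 6 6 5 2], max=6
Drop 4: O rot0 at col 3 lands with bottom-row=5; cleared 0 line(s) (total 0); column heights now [0 6 6 7 7], max=7
Test piece S rot2 at col 0 (width 3): heights before test = [0 6 6 7 7]; fits = True

Answer: yes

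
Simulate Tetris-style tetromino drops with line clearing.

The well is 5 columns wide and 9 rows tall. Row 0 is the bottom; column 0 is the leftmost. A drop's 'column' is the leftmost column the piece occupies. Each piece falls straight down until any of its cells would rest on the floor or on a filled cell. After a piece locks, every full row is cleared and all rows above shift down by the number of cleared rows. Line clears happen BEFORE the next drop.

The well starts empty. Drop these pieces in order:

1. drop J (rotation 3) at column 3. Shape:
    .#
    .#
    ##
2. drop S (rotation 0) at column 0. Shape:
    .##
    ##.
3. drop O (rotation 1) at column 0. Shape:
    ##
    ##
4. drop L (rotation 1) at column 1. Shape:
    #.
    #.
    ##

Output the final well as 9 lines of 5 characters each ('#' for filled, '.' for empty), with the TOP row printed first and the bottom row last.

Answer: .....
.....
.#...
.#...
.##..
##...
##..#
.##.#
##.##

Derivation:
Drop 1: J rot3 at col 3 lands with bottom-row=0; cleared 0 line(s) (total 0); column heights now [0 0 0 1 3], max=3
Drop 2: S rot0 at col 0 lands with bottom-row=0; cleared 0 line(s) (total 0); column heights now [1 2 2 1 3], max=3
Drop 3: O rot1 at col 0 lands with bottom-row=2; cleared 0 line(s) (total 0); column heights now [4 4 2 1 3], max=4
Drop 4: L rot1 at col 1 lands with bottom-row=4; cleared 0 line(s) (total 0); column heights now [4 7 5 1 3], max=7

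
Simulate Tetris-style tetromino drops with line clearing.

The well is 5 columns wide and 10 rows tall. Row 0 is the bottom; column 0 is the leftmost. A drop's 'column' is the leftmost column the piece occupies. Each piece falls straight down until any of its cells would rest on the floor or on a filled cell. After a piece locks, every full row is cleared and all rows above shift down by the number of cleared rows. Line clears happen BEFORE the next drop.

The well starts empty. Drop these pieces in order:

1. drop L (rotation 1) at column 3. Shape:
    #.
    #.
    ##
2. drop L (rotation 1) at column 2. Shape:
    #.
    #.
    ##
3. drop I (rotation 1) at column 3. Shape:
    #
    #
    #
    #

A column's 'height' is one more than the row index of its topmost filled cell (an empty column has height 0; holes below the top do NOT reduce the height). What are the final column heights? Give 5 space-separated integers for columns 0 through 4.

Answer: 0 0 6 8 1

Derivation:
Drop 1: L rot1 at col 3 lands with bottom-row=0; cleared 0 line(s) (total 0); column heights now [0 0 0 3 1], max=3
Drop 2: L rot1 at col 2 lands with bottom-row=3; cleared 0 line(s) (total 0); column heights now [0 0 6 4 1], max=6
Drop 3: I rot1 at col 3 lands with bottom-row=4; cleared 0 line(s) (total 0); column heights now [0 0 6 8 1], max=8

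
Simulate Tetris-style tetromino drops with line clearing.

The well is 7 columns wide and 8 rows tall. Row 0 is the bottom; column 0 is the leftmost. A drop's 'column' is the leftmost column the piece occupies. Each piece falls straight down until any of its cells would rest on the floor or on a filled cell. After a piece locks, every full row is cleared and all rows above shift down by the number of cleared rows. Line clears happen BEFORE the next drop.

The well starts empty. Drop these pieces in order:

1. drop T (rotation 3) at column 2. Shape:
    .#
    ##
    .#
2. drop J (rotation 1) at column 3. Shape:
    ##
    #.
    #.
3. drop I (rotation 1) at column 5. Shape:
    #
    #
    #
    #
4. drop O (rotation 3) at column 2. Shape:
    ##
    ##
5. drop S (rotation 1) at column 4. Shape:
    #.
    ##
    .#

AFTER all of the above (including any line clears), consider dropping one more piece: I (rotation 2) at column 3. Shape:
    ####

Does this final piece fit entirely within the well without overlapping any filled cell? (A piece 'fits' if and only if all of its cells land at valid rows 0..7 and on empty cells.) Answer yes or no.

Answer: no

Derivation:
Drop 1: T rot3 at col 2 lands with bottom-row=0; cleared 0 line(s) (total 0); column heights now [0 0 2 3 0 0 0], max=3
Drop 2: J rot1 at col 3 lands with bottom-row=3; cleared 0 line(s) (total 0); column heights now [0 0 2 6 6 0 0], max=6
Drop 3: I rot1 at col 5 lands with bottom-row=0; cleared 0 line(s) (total 0); column heights now [0 0 2 6 6 4 0], max=6
Drop 4: O rot3 at col 2 lands with bottom-row=6; cleared 0 line(s) (total 0); column heights now [0 0 8 8 6 4 0], max=8
Drop 5: S rot1 at col 4 lands with bottom-row=5; cleared 0 line(s) (total 0); column heights now [0 0 8 8 8 7 0], max=8
Test piece I rot2 at col 3 (width 4): heights before test = [0 0 8 8 8 7 0]; fits = False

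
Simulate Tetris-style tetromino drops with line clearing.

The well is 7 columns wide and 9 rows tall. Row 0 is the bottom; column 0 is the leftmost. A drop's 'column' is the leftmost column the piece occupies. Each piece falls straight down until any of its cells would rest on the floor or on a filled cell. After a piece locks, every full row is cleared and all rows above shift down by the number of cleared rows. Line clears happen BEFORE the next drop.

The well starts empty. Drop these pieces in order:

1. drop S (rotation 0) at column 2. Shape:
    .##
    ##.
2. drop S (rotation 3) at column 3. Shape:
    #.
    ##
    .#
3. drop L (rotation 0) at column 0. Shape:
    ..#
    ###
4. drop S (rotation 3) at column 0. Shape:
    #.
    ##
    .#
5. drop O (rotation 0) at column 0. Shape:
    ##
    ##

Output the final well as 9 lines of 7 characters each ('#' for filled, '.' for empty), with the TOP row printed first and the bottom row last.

Answer: .......
.......
##.....
##.....
#..#...
##.##..
.##.#..
#####..
..##...

Derivation:
Drop 1: S rot0 at col 2 lands with bottom-row=0; cleared 0 line(s) (total 0); column heights now [0 0 1 2 2 0 0], max=2
Drop 2: S rot3 at col 3 lands with bottom-row=2; cleared 0 line(s) (total 0); column heights now [0 0 1 5 4 0 0], max=5
Drop 3: L rot0 at col 0 lands with bottom-row=1; cleared 0 line(s) (total 0); column heights now [2 2 3 5 4 0 0], max=5
Drop 4: S rot3 at col 0 lands with bottom-row=2; cleared 0 line(s) (total 0); column heights now [5 4 3 5 4 0 0], max=5
Drop 5: O rot0 at col 0 lands with bottom-row=5; cleared 0 line(s) (total 0); column heights now [7 7 3 5 4 0 0], max=7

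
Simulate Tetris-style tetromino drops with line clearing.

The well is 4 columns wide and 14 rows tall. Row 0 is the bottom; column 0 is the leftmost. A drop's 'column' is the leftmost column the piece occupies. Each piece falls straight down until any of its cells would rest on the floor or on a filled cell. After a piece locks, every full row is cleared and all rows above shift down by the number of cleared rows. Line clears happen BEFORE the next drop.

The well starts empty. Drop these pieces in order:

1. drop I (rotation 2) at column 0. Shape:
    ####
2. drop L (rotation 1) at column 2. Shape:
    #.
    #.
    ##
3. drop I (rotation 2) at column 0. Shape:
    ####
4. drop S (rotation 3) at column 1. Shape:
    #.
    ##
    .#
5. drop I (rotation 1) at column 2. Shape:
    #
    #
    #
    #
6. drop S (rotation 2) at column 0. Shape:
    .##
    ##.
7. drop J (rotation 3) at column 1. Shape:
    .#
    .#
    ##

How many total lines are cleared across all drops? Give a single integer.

Answer: 2

Derivation:
Drop 1: I rot2 at col 0 lands with bottom-row=0; cleared 1 line(s) (total 1); column heights now [0 0 0 0], max=0
Drop 2: L rot1 at col 2 lands with bottom-row=0; cleared 0 line(s) (total 1); column heights now [0 0 3 1], max=3
Drop 3: I rot2 at col 0 lands with bottom-row=3; cleared 1 line(s) (total 2); column heights now [0 0 3 1], max=3
Drop 4: S rot3 at col 1 lands with bottom-row=3; cleared 0 line(s) (total 2); column heights now [0 6 5 1], max=6
Drop 5: I rot1 at col 2 lands with bottom-row=5; cleared 0 line(s) (total 2); column heights now [0 6 9 1], max=9
Drop 6: S rot2 at col 0 lands with bottom-row=8; cleared 0 line(s) (total 2); column heights now [9 10 10 1], max=10
Drop 7: J rot3 at col 1 lands with bottom-row=10; cleared 0 line(s) (total 2); column heights now [9 11 13 1], max=13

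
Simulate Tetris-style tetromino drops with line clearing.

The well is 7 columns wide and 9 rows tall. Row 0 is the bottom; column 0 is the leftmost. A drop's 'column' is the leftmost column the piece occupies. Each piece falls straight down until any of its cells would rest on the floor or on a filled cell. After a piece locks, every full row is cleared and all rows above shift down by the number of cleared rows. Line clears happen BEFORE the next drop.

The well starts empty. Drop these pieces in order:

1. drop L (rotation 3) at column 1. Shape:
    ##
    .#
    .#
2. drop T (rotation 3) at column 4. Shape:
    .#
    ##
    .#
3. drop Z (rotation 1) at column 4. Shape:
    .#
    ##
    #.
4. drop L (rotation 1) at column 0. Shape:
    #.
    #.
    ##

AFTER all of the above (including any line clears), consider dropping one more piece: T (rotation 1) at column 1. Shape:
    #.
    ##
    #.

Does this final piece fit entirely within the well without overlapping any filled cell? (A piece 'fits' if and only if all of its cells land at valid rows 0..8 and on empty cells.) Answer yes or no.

Answer: yes

Derivation:
Drop 1: L rot3 at col 1 lands with bottom-row=0; cleared 0 line(s) (total 0); column heights now [0 3 3 0 0 0 0], max=3
Drop 2: T rot3 at col 4 lands with bottom-row=0; cleared 0 line(s) (total 0); column heights now [0 3 3 0 2 3 0], max=3
Drop 3: Z rot1 at col 4 lands with bottom-row=2; cleared 0 line(s) (total 0); column heights now [0 3 3 0 4 5 0], max=5
Drop 4: L rot1 at col 0 lands with bottom-row=3; cleared 0 line(s) (total 0); column heights now [6 4 3 0 4 5 0], max=6
Test piece T rot1 at col 1 (width 2): heights before test = [6 4 3 0 4 5 0]; fits = True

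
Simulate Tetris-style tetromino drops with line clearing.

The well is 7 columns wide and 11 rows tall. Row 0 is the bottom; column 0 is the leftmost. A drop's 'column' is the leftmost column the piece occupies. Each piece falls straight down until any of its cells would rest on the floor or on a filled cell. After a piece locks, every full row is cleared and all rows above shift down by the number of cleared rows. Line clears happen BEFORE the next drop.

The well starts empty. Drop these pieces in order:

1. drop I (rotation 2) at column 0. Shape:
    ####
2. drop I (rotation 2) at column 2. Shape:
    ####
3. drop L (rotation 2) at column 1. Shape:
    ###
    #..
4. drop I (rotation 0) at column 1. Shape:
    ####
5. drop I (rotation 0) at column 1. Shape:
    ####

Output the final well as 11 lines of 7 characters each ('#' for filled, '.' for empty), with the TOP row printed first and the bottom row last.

Drop 1: I rot2 at col 0 lands with bottom-row=0; cleared 0 line(s) (total 0); column heights now [1 1 1 1 0 0 0], max=1
Drop 2: I rot2 at col 2 lands with bottom-row=1; cleared 0 line(s) (total 0); column heights now [1 1 2 2 2 2 0], max=2
Drop 3: L rot2 at col 1 lands with bottom-row=1; cleared 0 line(s) (total 0); column heights now [1 3 3 3 2 2 0], max=3
Drop 4: I rot0 at col 1 lands with bottom-row=3; cleared 0 line(s) (total 0); column heights now [1 4 4 4 4 2 0], max=4
Drop 5: I rot0 at col 1 lands with bottom-row=4; cleared 0 line(s) (total 0); column heights now [1 5 5 5 5 2 0], max=5

Answer: .......
.......
.......
.......
.......
.......
.####..
.####..
.###...
.#####.
####...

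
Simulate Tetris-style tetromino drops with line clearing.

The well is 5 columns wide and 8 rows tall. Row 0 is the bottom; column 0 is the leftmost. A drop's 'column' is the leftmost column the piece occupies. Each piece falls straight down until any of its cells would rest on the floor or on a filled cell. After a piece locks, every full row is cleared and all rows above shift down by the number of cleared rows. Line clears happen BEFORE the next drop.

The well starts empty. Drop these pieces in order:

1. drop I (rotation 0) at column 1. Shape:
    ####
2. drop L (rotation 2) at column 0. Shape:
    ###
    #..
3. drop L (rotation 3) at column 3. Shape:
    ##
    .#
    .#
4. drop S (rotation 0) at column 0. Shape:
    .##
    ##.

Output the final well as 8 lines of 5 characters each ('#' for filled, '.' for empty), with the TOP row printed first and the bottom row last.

Answer: .....
.....
.....
.....
.....
.####
##..#
###.#

Derivation:
Drop 1: I rot0 at col 1 lands with bottom-row=0; cleared 0 line(s) (total 0); column heights now [0 1 1 1 1], max=1
Drop 2: L rot2 at col 0 lands with bottom-row=0; cleared 1 line(s) (total 1); column heights now [1 1 1 0 0], max=1
Drop 3: L rot3 at col 3 lands with bottom-row=0; cleared 0 line(s) (total 1); column heights now [1 1 1 3 3], max=3
Drop 4: S rot0 at col 0 lands with bottom-row=1; cleared 0 line(s) (total 1); column heights now [2 3 3 3 3], max=3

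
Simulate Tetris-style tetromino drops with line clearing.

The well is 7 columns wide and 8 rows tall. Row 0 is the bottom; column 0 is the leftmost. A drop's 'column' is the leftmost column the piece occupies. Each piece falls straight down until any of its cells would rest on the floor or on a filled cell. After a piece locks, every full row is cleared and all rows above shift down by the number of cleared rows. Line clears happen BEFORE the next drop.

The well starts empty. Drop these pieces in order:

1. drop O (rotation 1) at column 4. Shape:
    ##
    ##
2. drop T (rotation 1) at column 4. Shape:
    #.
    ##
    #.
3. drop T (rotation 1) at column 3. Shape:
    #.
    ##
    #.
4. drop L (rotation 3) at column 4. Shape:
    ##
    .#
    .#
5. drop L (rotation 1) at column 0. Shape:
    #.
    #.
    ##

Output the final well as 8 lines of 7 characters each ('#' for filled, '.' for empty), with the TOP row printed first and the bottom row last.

Drop 1: O rot1 at col 4 lands with bottom-row=0; cleared 0 line(s) (total 0); column heights now [0 0 0 0 2 2 0], max=2
Drop 2: T rot1 at col 4 lands with bottom-row=2; cleared 0 line(s) (total 0); column heights now [0 0 0 0 5 4 0], max=5
Drop 3: T rot1 at col 3 lands with bottom-row=4; cleared 0 line(s) (total 0); column heights now [0 0 0 7 6 4 0], max=7
Drop 4: L rot3 at col 4 lands with bottom-row=4; cleared 0 line(s) (total 0); column heights now [0 0 0 7 7 7 0], max=7
Drop 5: L rot1 at col 0 lands with bottom-row=0; cleared 0 line(s) (total 0); column heights now [3 1 0 7 7 7 0], max=7

Answer: .......
...###.
...###.
...###.
....##.
#...#..
#...##.
##..##.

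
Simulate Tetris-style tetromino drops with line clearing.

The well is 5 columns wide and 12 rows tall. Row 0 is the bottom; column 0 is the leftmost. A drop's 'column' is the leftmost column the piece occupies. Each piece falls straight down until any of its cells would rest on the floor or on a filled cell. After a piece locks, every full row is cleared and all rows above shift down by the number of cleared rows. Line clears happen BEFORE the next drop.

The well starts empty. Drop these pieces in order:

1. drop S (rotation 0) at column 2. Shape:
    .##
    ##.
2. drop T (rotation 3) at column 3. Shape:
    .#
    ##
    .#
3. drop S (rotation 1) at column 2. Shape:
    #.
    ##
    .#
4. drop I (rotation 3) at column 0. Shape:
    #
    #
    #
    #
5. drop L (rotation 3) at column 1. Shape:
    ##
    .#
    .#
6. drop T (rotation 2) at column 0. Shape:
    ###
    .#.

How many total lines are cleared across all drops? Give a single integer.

Answer: 0

Derivation:
Drop 1: S rot0 at col 2 lands with bottom-row=0; cleared 0 line(s) (total 0); column heights now [0 0 1 2 2], max=2
Drop 2: T rot3 at col 3 lands with bottom-row=2; cleared 0 line(s) (total 0); column heights now [0 0 1 4 5], max=5
Drop 3: S rot1 at col 2 lands with bottom-row=4; cleared 0 line(s) (total 0); column heights now [0 0 7 6 5], max=7
Drop 4: I rot3 at col 0 lands with bottom-row=0; cleared 0 line(s) (total 0); column heights now [4 0 7 6 5], max=7
Drop 5: L rot3 at col 1 lands with bottom-row=7; cleared 0 line(s) (total 0); column heights now [4 10 10 6 5], max=10
Drop 6: T rot2 at col 0 lands with bottom-row=10; cleared 0 line(s) (total 0); column heights now [12 12 12 6 5], max=12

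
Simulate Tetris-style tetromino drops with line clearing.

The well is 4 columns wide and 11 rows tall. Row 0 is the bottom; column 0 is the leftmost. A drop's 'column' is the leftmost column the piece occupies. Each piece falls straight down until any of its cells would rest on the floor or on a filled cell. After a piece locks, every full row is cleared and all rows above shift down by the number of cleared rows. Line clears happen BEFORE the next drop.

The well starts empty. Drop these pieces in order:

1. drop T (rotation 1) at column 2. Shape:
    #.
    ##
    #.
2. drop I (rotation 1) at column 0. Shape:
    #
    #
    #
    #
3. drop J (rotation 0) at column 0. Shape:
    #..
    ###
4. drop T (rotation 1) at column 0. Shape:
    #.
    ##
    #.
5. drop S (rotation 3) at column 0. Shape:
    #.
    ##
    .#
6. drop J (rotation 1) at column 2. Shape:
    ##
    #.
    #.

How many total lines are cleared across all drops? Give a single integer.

Answer: 1

Derivation:
Drop 1: T rot1 at col 2 lands with bottom-row=0; cleared 0 line(s) (total 0); column heights now [0 0 3 2], max=3
Drop 2: I rot1 at col 0 lands with bottom-row=0; cleared 0 line(s) (total 0); column heights now [4 0 3 2], max=4
Drop 3: J rot0 at col 0 lands with bottom-row=4; cleared 0 line(s) (total 0); column heights now [6 5 5 2], max=6
Drop 4: T rot1 at col 0 lands with bottom-row=6; cleared 0 line(s) (total 0); column heights now [9 8 5 2], max=9
Drop 5: S rot3 at col 0 lands with bottom-row=8; cleared 0 line(s) (total 0); column heights now [11 10 5 2], max=11
Drop 6: J rot1 at col 2 lands with bottom-row=5; cleared 1 line(s) (total 1); column heights now [10 9 7 2], max=10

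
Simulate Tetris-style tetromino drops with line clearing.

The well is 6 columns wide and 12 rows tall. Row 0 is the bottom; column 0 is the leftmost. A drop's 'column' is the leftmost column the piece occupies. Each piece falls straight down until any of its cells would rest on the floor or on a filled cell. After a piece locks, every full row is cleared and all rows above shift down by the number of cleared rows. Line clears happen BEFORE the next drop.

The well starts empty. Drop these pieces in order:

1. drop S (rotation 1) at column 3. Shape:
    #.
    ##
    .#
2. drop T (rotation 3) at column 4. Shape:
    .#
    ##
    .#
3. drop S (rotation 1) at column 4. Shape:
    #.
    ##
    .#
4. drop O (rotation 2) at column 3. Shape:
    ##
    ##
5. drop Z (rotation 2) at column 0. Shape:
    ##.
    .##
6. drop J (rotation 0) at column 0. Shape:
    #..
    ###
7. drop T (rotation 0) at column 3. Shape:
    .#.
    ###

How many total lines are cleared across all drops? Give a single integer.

Answer: 1

Derivation:
Drop 1: S rot1 at col 3 lands with bottom-row=0; cleared 0 line(s) (total 0); column heights now [0 0 0 3 2 0], max=3
Drop 2: T rot3 at col 4 lands with bottom-row=1; cleared 0 line(s) (total 0); column heights now [0 0 0 3 3 4], max=4
Drop 3: S rot1 at col 4 lands with bottom-row=4; cleared 0 line(s) (total 0); column heights now [0 0 0 3 7 6], max=7
Drop 4: O rot2 at col 3 lands with bottom-row=7; cleared 0 line(s) (total 0); column heights now [0 0 0 9 9 6], max=9
Drop 5: Z rot2 at col 0 lands with bottom-row=0; cleared 0 line(s) (total 0); column heights now [2 2 1 9 9 6], max=9
Drop 6: J rot0 at col 0 lands with bottom-row=2; cleared 1 line(s) (total 1); column heights now [3 2 1 8 8 5], max=8
Drop 7: T rot0 at col 3 lands with bottom-row=8; cleared 0 line(s) (total 1); column heights now [3 2 1 9 10 9], max=10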